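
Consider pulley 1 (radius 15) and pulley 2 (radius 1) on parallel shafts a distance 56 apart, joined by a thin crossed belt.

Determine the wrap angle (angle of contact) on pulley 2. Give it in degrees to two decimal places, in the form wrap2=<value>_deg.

wrap2=213.20_deg

crossed belt: β = asin((r1+r2)/C) = asin(16/56) = 16.6015°
wrap1 = wrap2 = π + 2β = 213.2031°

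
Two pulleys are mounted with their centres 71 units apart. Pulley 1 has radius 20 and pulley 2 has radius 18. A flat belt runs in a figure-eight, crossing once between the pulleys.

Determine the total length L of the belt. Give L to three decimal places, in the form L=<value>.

L=282.252

crossed belt: β = asin((r1+r2)/C) = asin(38/71) = 32.3582°
wrap1 = wrap2 = π + 2β = 244.7165°
tangent length = C·cosβ = 59.9750
L = (r1+r2)·wrap + 2·C·cosβ = 38·4.2711 + 2·59.9750 = 282.2521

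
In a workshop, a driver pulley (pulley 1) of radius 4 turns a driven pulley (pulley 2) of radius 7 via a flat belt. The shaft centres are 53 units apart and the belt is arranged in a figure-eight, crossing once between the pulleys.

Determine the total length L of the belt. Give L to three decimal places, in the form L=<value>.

L=142.849

crossed belt: β = asin((r1+r2)/C) = asin(11/53) = 11.9786°
wrap1 = wrap2 = π + 2β = 203.9573°
tangent length = C·cosβ = 51.8459
L = (r1+r2)·wrap + 2·C·cosβ = 11·3.5597 + 2·51.8459 = 142.8488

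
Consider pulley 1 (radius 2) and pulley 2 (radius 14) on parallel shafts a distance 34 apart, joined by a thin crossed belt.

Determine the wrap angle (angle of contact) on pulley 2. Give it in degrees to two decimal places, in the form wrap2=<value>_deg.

wrap2=236.14_deg

crossed belt: β = asin((r1+r2)/C) = asin(16/34) = 28.0725°
wrap1 = wrap2 = π + 2β = 236.1450°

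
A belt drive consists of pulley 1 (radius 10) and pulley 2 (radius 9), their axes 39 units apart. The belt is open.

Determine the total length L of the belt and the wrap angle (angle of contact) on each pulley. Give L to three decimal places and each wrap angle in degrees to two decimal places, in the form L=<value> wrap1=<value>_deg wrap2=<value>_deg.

L=137.716 wrap1=182.94_deg wrap2=177.06_deg

open belt: β = asin((r2−r1)/C) = asin(-1/39) = -1.4693°
wrap1 = π − 2β = 182.9386°
wrap2 = π + 2β = 177.0614°
tangent length = C·cosβ = 38.9872
L = r1·wrap1 + r2·wrap2 + 2·C·cosβ = 10·3.1929 + 9·3.0903 + 2·38.9872 = 137.7159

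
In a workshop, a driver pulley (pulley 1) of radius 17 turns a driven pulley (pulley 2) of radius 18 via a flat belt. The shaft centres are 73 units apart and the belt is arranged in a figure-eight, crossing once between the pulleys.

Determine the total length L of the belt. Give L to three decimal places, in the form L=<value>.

L=273.083

crossed belt: β = asin((r1+r2)/C) = asin(35/73) = 28.6496°
wrap1 = wrap2 = π + 2β = 237.2992°
tangent length = C·cosβ = 64.0625
L = (r1+r2)·wrap + 2·C·cosβ = 35·4.1417 + 2·64.0625 = 273.0828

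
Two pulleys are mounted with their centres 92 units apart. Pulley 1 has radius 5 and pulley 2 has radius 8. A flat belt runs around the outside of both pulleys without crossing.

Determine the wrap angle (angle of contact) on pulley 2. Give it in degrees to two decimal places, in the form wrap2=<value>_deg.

wrap2=183.74_deg

open belt: β = asin((r2−r1)/C) = asin(3/92) = 1.8687°
wrap1 = π − 2β = 176.2627°
wrap2 = π + 2β = 183.7373°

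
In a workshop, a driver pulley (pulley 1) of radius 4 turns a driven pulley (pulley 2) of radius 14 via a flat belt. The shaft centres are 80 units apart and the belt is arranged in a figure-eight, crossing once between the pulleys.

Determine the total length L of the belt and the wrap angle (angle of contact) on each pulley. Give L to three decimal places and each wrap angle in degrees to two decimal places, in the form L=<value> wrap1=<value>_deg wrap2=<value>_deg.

crossed belt: β = asin((r1+r2)/C) = asin(18/80) = 13.0029°
wrap1 = wrap2 = π + 2β = 206.0058°
tangent length = C·cosβ = 77.9487
L = (r1+r2)·wrap + 2·C·cosβ = 18·3.5955 + 2·77.9487 = 220.6160

L=220.616 wrap1=206.01_deg wrap2=206.01_deg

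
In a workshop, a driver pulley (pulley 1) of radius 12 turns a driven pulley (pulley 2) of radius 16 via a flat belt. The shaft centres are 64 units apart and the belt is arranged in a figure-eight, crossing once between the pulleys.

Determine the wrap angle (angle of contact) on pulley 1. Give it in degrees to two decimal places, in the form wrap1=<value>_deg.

wrap1=231.89_deg

crossed belt: β = asin((r1+r2)/C) = asin(28/64) = 25.9445°
wrap1 = wrap2 = π + 2β = 231.8890°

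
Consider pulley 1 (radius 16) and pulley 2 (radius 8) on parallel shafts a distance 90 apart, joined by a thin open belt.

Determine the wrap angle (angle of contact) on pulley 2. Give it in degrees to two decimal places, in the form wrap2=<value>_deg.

wrap2=169.80_deg

open belt: β = asin((r2−r1)/C) = asin(-8/90) = -5.0997°
wrap1 = π − 2β = 190.1994°
wrap2 = π + 2β = 169.8006°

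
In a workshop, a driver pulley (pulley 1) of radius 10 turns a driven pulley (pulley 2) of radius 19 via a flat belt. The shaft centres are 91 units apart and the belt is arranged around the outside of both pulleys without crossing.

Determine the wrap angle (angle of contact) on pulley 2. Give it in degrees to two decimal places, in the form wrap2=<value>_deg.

wrap2=191.35_deg

open belt: β = asin((r2−r1)/C) = asin(9/91) = 5.6759°
wrap1 = π − 2β = 168.6482°
wrap2 = π + 2β = 191.3518°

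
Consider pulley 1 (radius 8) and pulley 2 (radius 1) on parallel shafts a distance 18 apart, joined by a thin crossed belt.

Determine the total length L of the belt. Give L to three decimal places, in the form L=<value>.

L=68.876

crossed belt: β = asin((r1+r2)/C) = asin(9/18) = 30.0000°
wrap1 = wrap2 = π + 2β = 240.0000°
tangent length = C·cosβ = 15.5885
L = (r1+r2)·wrap + 2·C·cosβ = 9·4.1888 + 2·15.5885 = 68.8760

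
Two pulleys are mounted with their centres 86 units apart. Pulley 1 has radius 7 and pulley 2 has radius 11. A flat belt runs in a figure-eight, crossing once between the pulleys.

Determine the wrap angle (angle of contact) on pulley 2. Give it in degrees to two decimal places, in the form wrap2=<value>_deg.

wrap2=204.16_deg

crossed belt: β = asin((r1+r2)/C) = asin(18/86) = 12.0815°
wrap1 = wrap2 = π + 2β = 204.1629°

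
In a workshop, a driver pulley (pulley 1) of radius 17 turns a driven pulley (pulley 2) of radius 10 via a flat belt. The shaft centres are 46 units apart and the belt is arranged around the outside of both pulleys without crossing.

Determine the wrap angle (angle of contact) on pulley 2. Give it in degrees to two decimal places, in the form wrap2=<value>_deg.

open belt: β = asin((r2−r1)/C) = asin(-7/46) = -8.7529°
wrap1 = π − 2β = 197.5059°
wrap2 = π + 2β = 162.4941°

wrap2=162.49_deg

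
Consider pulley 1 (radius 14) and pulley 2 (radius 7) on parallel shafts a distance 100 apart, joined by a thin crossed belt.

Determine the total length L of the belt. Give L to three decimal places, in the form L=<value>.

L=270.400

crossed belt: β = asin((r1+r2)/C) = asin(21/100) = 12.1224°
wrap1 = wrap2 = π + 2β = 204.2447°
tangent length = C·cosβ = 97.7701
L = (r1+r2)·wrap + 2·C·cosβ = 21·3.5647 + 2·97.7701 = 270.3999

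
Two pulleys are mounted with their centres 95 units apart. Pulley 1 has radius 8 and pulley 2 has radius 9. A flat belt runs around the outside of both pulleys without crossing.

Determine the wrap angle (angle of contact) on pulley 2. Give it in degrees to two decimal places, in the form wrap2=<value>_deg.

wrap2=181.21_deg

open belt: β = asin((r2−r1)/C) = asin(1/95) = 0.6031°
wrap1 = π − 2β = 178.7938°
wrap2 = π + 2β = 181.2062°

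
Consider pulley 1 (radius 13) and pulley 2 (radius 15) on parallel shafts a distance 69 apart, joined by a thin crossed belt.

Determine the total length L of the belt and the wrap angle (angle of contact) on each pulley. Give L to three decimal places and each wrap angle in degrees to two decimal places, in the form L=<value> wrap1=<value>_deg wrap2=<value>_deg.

L=237.491 wrap1=227.88_deg wrap2=227.88_deg

crossed belt: β = asin((r1+r2)/C) = asin(28/69) = 23.9411°
wrap1 = wrap2 = π + 2β = 227.8822°
tangent length = C·cosβ = 63.0635
L = (r1+r2)·wrap + 2·C·cosβ = 28·3.9773 + 2·63.0635 = 237.4912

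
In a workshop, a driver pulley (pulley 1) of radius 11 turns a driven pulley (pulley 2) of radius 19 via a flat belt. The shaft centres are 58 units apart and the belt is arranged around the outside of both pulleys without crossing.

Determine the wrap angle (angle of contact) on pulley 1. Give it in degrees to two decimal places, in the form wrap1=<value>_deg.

wrap1=164.14_deg

open belt: β = asin((r2−r1)/C) = asin(8/58) = 7.9281°
wrap1 = π − 2β = 164.1437°
wrap2 = π + 2β = 195.8563°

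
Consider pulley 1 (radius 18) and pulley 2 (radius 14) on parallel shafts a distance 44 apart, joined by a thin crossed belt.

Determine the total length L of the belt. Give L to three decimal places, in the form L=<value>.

crossed belt: β = asin((r1+r2)/C) = asin(32/44) = 46.6582°
wrap1 = wrap2 = π + 2β = 273.3165°
tangent length = C·cosβ = 30.1993
L = (r1+r2)·wrap + 2·C·cosβ = 32·4.7703 + 2·30.1993 = 213.0474

L=213.047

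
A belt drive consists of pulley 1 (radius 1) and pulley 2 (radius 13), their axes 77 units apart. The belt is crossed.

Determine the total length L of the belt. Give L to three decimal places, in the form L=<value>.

L=200.535

crossed belt: β = asin((r1+r2)/C) = asin(14/77) = 10.4757°
wrap1 = wrap2 = π + 2β = 200.9514°
tangent length = C·cosβ = 75.7166
L = (r1+r2)·wrap + 2·C·cosβ = 14·3.5073 + 2·75.7166 = 200.5348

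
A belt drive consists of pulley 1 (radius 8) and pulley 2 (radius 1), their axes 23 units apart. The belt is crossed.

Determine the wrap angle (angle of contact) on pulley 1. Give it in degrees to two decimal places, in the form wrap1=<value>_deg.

crossed belt: β = asin((r1+r2)/C) = asin(9/23) = 23.0357°
wrap1 = wrap2 = π + 2β = 226.0714°

wrap1=226.07_deg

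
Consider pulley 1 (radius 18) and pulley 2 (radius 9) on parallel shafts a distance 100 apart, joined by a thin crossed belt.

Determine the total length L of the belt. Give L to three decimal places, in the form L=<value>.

L=292.158

crossed belt: β = asin((r1+r2)/C) = asin(27/100) = 15.6643°
wrap1 = wrap2 = π + 2β = 211.3285°
tangent length = C·cosβ = 96.2860
L = (r1+r2)·wrap + 2·C·cosβ = 27·3.6884 + 2·96.2860 = 292.1583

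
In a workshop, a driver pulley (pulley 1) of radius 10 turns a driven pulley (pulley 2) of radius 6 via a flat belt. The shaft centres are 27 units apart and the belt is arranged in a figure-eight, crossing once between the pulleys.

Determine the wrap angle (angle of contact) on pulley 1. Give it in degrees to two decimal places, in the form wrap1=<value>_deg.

crossed belt: β = asin((r1+r2)/C) = asin(16/27) = 36.3412°
wrap1 = wrap2 = π + 2β = 252.6824°

wrap1=252.68_deg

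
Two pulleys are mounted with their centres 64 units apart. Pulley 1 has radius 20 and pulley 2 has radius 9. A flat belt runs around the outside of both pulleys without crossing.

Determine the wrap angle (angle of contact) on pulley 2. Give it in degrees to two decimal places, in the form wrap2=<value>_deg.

open belt: β = asin((r2−r1)/C) = asin(-11/64) = -9.8969°
wrap1 = π − 2β = 199.7937°
wrap2 = π + 2β = 160.2063°

wrap2=160.21_deg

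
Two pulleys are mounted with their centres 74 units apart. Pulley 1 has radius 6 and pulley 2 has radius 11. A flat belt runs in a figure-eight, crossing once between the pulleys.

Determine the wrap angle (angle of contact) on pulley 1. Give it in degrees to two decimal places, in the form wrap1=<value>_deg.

wrap1=206.56_deg

crossed belt: β = asin((r1+r2)/C) = asin(17/74) = 13.2812°
wrap1 = wrap2 = π + 2β = 206.5623°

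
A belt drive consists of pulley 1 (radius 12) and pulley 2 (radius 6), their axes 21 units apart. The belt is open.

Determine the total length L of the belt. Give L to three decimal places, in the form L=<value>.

L=100.275

open belt: β = asin((r2−r1)/C) = asin(-6/21) = -16.6015°
wrap1 = π − 2β = 213.2031°
wrap2 = π + 2β = 146.7969°
tangent length = C·cosβ = 20.1246
L = r1·wrap1 + r2·wrap2 + 2·C·cosβ = 12·3.7211 + 6·2.5621 + 2·20.1246 = 100.2749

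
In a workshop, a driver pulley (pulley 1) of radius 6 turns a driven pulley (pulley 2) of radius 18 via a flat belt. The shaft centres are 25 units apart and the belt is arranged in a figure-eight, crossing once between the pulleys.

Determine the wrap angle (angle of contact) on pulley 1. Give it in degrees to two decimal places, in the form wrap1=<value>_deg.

crossed belt: β = asin((r1+r2)/C) = asin(24/25) = 73.7398°
wrap1 = wrap2 = π + 2β = 327.4796°

wrap1=327.48_deg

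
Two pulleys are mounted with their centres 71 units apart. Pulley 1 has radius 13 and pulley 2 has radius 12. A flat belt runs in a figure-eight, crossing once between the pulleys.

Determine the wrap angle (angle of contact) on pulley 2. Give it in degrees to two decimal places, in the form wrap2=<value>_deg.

crossed belt: β = asin((r1+r2)/C) = asin(25/71) = 20.6166°
wrap1 = wrap2 = π + 2β = 221.2332°

wrap2=221.23_deg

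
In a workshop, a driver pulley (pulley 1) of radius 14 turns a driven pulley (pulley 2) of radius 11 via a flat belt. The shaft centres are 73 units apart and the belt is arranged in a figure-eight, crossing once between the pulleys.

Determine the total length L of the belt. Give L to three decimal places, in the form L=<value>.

L=233.188

crossed belt: β = asin((r1+r2)/C) = asin(25/73) = 20.0272°
wrap1 = wrap2 = π + 2β = 220.0543°
tangent length = C·cosβ = 68.5857
L = (r1+r2)·wrap + 2·C·cosβ = 25·3.8407 + 2·68.5857 = 233.1882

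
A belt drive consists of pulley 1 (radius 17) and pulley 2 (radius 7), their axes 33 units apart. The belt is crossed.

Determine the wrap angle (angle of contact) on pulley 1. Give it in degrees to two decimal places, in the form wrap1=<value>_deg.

crossed belt: β = asin((r1+r2)/C) = asin(24/33) = 46.6582°
wrap1 = wrap2 = π + 2β = 273.3165°

wrap1=273.32_deg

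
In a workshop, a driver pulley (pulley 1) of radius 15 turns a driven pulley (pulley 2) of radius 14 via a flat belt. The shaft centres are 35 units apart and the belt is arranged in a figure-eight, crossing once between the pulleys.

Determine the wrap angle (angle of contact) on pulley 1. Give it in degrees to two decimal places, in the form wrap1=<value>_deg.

wrap1=291.90_deg

crossed belt: β = asin((r1+r2)/C) = asin(29/35) = 55.9523°
wrap1 = wrap2 = π + 2β = 291.9045°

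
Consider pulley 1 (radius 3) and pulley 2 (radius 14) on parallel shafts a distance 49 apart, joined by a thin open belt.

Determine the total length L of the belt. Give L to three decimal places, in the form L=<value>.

L=153.887

open belt: β = asin((r2−r1)/C) = asin(11/49) = 12.9729°
wrap1 = π − 2β = 154.0542°
wrap2 = π + 2β = 205.9458°
tangent length = C·cosβ = 47.7493
L = r1·wrap1 + r2·wrap2 + 2·C·cosβ = 3·2.6888 + 14·3.5944 + 2·47.7493 = 153.8870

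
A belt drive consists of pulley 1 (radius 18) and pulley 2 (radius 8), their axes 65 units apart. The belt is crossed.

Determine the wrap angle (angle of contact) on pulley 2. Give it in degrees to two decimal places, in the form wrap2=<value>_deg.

wrap2=227.16_deg

crossed belt: β = asin((r1+r2)/C) = asin(26/65) = 23.5782°
wrap1 = wrap2 = π + 2β = 227.1564°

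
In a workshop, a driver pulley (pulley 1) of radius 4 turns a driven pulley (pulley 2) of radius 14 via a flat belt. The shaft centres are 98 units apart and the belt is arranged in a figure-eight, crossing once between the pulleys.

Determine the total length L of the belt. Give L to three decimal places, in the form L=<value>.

L=255.864

crossed belt: β = asin((r1+r2)/C) = asin(18/98) = 10.5838°
wrap1 = wrap2 = π + 2β = 201.1676°
tangent length = C·cosβ = 96.3328
L = (r1+r2)·wrap + 2·C·cosβ = 18·3.5110 + 2·96.3328 = 255.8642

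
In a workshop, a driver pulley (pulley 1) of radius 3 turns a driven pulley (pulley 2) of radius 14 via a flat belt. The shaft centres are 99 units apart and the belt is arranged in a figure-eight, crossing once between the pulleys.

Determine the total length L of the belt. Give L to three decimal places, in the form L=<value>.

crossed belt: β = asin((r1+r2)/C) = asin(17/99) = 9.8877°
wrap1 = wrap2 = π + 2β = 199.7753°
tangent length = C·cosβ = 97.5295
L = (r1+r2)·wrap + 2·C·cosβ = 17·3.4867 + 2·97.5295 = 254.3335

L=254.334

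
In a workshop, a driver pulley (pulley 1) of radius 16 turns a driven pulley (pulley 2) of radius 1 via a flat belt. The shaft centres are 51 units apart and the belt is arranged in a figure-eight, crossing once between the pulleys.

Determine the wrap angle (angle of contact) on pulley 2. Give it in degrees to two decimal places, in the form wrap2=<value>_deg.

crossed belt: β = asin((r1+r2)/C) = asin(17/51) = 19.4712°
wrap1 = wrap2 = π + 2β = 218.9424°

wrap2=218.94_deg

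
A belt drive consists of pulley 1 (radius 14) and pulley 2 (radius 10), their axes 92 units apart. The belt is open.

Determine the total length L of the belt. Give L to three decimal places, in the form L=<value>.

L=259.572

open belt: β = asin((r2−r1)/C) = asin(-4/92) = -2.4919°
wrap1 = π − 2β = 184.9838°
wrap2 = π + 2β = 175.0162°
tangent length = C·cosβ = 91.9130
L = r1·wrap1 + r2·wrap2 + 2·C·cosβ = 14·3.2286 + 10·3.0546 + 2·91.9130 = 259.5722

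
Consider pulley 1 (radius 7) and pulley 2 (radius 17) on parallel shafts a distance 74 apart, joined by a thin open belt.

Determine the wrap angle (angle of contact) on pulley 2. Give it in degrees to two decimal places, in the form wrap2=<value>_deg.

wrap2=195.53_deg

open belt: β = asin((r2−r1)/C) = asin(10/74) = 7.7664°
wrap1 = π − 2β = 164.4671°
wrap2 = π + 2β = 195.5329°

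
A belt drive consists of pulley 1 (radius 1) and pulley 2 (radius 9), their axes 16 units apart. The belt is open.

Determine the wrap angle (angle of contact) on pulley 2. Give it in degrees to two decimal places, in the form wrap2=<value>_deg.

wrap2=240.00_deg

open belt: β = asin((r2−r1)/C) = asin(8/16) = 30.0000°
wrap1 = π − 2β = 120.0000°
wrap2 = π + 2β = 240.0000°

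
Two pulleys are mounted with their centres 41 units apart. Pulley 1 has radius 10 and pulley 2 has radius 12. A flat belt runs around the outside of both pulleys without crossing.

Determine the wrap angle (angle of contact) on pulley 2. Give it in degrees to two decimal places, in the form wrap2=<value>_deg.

open belt: β = asin((r2−r1)/C) = asin(2/41) = 2.7960°
wrap1 = π − 2β = 174.4079°
wrap2 = π + 2β = 185.5921°

wrap2=185.59_deg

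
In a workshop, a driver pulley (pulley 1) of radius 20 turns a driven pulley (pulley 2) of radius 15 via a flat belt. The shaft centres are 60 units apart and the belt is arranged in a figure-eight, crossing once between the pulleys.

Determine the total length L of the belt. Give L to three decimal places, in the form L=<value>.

crossed belt: β = asin((r1+r2)/C) = asin(35/60) = 35.6853°
wrap1 = wrap2 = π + 2β = 251.3707°
tangent length = C·cosβ = 48.7340
L = (r1+r2)·wrap + 2·C·cosβ = 35·4.3872 + 2·48.7340 = 251.0215

L=251.022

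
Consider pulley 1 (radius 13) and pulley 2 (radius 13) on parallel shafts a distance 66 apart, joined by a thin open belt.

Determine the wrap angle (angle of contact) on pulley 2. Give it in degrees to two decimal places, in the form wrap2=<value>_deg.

wrap2=180.00_deg

open belt: β = asin((r2−r1)/C) = asin(0/66) = 0.0000°
wrap1 = π − 2β = 180.0000°
wrap2 = π + 2β = 180.0000°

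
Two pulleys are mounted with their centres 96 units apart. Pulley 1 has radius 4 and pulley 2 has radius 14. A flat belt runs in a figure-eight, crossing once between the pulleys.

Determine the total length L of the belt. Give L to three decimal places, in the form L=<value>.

crossed belt: β = asin((r1+r2)/C) = asin(18/96) = 10.8069°
wrap1 = wrap2 = π + 2β = 201.6138°
tangent length = C·cosβ = 94.2974
L = (r1+r2)·wrap + 2·C·cosβ = 18·3.5188 + 2·94.2974 = 251.9337

L=251.934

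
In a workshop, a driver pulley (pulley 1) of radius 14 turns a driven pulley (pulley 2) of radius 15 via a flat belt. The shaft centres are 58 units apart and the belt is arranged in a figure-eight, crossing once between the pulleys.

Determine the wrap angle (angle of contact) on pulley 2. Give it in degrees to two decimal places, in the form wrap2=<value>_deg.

crossed belt: β = asin((r1+r2)/C) = asin(29/58) = 30.0000°
wrap1 = wrap2 = π + 2β = 240.0000°

wrap2=240.00_deg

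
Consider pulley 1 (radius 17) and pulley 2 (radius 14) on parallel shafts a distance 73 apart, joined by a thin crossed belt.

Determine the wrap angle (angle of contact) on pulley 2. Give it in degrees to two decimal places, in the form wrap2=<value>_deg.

wrap2=230.26_deg

crossed belt: β = asin((r1+r2)/C) = asin(31/73) = 25.1290°
wrap1 = wrap2 = π + 2β = 230.2580°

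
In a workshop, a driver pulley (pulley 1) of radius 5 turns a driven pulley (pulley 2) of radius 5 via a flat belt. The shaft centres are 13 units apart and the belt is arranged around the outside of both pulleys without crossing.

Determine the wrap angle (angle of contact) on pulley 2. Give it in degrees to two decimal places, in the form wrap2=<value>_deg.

open belt: β = asin((r2−r1)/C) = asin(0/13) = 0.0000°
wrap1 = π − 2β = 180.0000°
wrap2 = π + 2β = 180.0000°

wrap2=180.00_deg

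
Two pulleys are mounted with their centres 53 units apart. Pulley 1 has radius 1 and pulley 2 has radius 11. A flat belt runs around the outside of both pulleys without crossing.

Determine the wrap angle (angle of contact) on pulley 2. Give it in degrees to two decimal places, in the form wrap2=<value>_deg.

wrap2=201.75_deg

open belt: β = asin((r2−r1)/C) = asin(10/53) = 10.8757°
wrap1 = π − 2β = 158.2486°
wrap2 = π + 2β = 201.7514°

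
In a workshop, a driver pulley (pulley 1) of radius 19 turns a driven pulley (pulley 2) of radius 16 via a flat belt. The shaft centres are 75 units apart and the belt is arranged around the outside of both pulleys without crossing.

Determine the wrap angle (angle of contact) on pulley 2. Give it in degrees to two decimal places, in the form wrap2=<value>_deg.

open belt: β = asin((r2−r1)/C) = asin(-3/75) = -2.2924°
wrap1 = π − 2β = 184.5849°
wrap2 = π + 2β = 175.4151°

wrap2=175.42_deg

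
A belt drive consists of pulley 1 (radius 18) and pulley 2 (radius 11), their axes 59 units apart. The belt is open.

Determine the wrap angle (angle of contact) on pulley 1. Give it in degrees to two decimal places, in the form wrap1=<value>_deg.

wrap1=193.63_deg

open belt: β = asin((r2−r1)/C) = asin(-7/59) = -6.8139°
wrap1 = π − 2β = 193.6277°
wrap2 = π + 2β = 166.3723°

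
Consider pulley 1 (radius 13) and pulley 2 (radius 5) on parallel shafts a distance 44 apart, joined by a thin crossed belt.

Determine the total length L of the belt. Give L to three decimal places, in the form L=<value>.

crossed belt: β = asin((r1+r2)/C) = asin(18/44) = 24.1477°
wrap1 = wrap2 = π + 2β = 228.2955°
tangent length = C·cosβ = 40.1497
L = (r1+r2)·wrap + 2·C·cosβ = 18·3.9845 + 2·40.1497 = 152.0206

L=152.021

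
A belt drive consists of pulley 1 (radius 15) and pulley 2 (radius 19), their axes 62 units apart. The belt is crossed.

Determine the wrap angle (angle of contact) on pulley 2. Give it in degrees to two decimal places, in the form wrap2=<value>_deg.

crossed belt: β = asin((r1+r2)/C) = asin(34/62) = 33.2564°
wrap1 = wrap2 = π + 2β = 246.5129°

wrap2=246.51_deg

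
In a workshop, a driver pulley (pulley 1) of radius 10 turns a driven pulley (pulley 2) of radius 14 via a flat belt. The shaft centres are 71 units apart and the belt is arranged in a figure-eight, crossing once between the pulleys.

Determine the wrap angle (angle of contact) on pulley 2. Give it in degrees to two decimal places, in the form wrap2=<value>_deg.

crossed belt: β = asin((r1+r2)/C) = asin(24/71) = 19.7568°
wrap1 = wrap2 = π + 2β = 219.5136°

wrap2=219.51_deg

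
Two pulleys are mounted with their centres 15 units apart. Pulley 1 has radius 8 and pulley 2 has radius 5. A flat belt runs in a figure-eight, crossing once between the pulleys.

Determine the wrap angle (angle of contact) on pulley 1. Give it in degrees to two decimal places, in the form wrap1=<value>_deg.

wrap1=300.15_deg

crossed belt: β = asin((r1+r2)/C) = asin(13/15) = 60.0736°
wrap1 = wrap2 = π + 2β = 300.1471°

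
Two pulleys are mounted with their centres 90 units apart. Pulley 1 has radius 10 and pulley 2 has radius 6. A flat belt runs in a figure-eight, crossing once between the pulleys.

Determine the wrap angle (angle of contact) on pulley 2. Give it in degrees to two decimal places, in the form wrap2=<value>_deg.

crossed belt: β = asin((r1+r2)/C) = asin(16/90) = 10.2403°
wrap1 = wrap2 = π + 2β = 200.4807°

wrap2=200.48_deg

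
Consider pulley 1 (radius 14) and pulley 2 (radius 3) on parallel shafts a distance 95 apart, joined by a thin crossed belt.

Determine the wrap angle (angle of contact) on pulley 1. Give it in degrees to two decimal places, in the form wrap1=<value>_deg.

crossed belt: β = asin((r1+r2)/C) = asin(17/95) = 10.3085°
wrap1 = wrap2 = π + 2β = 200.6169°

wrap1=200.62_deg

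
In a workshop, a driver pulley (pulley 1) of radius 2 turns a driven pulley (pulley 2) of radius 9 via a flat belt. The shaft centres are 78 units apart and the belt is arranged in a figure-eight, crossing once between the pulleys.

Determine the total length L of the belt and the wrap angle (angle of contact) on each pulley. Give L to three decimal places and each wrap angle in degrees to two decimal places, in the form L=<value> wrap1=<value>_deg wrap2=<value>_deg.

L=192.111 wrap1=196.21_deg wrap2=196.21_deg

crossed belt: β = asin((r1+r2)/C) = asin(11/78) = 8.1072°
wrap1 = wrap2 = π + 2β = 196.2144°
tangent length = C·cosβ = 77.2205
L = (r1+r2)·wrap + 2·C·cosβ = 11·3.4246 + 2·77.2205 = 192.1114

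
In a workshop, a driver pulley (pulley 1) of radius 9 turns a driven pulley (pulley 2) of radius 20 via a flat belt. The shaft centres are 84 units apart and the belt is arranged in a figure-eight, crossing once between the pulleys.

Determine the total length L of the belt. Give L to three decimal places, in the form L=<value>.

crossed belt: β = asin((r1+r2)/C) = asin(29/84) = 20.1963°
wrap1 = wrap2 = π + 2β = 220.3927°
tangent length = C·cosβ = 78.8353
L = (r1+r2)·wrap + 2·C·cosβ = 29·3.8466 + 2·78.8353 = 269.2213

L=269.221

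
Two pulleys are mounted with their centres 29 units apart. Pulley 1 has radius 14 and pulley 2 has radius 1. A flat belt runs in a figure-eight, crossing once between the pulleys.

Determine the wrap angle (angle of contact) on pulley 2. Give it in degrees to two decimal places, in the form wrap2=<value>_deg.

wrap2=242.29_deg

crossed belt: β = asin((r1+r2)/C) = asin(15/29) = 31.1474°
wrap1 = wrap2 = π + 2β = 242.2948°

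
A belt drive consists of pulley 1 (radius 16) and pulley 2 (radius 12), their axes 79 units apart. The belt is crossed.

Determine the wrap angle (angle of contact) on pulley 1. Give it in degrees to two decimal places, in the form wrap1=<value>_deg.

crossed belt: β = asin((r1+r2)/C) = asin(28/79) = 20.7585°
wrap1 = wrap2 = π + 2β = 221.5171°

wrap1=221.52_deg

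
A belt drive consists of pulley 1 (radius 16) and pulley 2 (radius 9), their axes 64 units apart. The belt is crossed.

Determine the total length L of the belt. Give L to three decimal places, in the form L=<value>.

crossed belt: β = asin((r1+r2)/C) = asin(25/64) = 22.9934°
wrap1 = wrap2 = π + 2β = 225.9868°
tangent length = C·cosβ = 58.9152
L = (r1+r2)·wrap + 2·C·cosβ = 25·3.9442 + 2·58.9152 = 216.4357

L=216.436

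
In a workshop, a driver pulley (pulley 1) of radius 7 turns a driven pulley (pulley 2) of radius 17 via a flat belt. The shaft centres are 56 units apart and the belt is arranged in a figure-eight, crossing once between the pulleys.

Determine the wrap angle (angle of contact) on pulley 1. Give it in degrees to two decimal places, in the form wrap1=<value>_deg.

wrap1=230.75_deg

crossed belt: β = asin((r1+r2)/C) = asin(24/56) = 25.3769°
wrap1 = wrap2 = π + 2β = 230.7539°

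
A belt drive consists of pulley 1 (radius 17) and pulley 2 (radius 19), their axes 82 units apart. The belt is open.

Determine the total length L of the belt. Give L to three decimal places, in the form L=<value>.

L=277.146

open belt: β = asin((r2−r1)/C) = asin(2/82) = 1.3976°
wrap1 = π − 2β = 177.2048°
wrap2 = π + 2β = 182.7952°
tangent length = C·cosβ = 81.9756
L = r1·wrap1 + r2·wrap2 + 2·C·cosβ = 17·3.0928 + 19·3.1904 + 2·81.9756 = 277.1461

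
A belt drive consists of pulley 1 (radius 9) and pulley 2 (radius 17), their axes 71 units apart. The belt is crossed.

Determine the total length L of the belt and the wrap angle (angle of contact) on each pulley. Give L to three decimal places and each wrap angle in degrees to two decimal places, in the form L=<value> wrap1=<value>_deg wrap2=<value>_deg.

L=233.313 wrap1=222.96_deg wrap2=222.96_deg

crossed belt: β = asin((r1+r2)/C) = asin(26/71) = 21.4813°
wrap1 = wrap2 = π + 2β = 222.9626°
tangent length = C·cosβ = 66.0681
L = (r1+r2)·wrap + 2·C·cosβ = 26·3.8914 + 2·66.0681 = 233.3135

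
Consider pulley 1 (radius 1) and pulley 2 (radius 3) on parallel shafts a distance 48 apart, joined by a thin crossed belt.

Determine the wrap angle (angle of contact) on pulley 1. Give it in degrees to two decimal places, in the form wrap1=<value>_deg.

crossed belt: β = asin((r1+r2)/C) = asin(4/48) = 4.7802°
wrap1 = wrap2 = π + 2β = 189.5604°

wrap1=189.56_deg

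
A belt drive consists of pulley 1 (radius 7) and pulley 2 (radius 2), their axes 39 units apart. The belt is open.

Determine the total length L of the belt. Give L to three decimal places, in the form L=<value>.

L=106.916

open belt: β = asin((r2−r1)/C) = asin(-5/39) = -7.3659°
wrap1 = π − 2β = 194.7318°
wrap2 = π + 2β = 165.2682°
tangent length = C·cosβ = 38.6782
L = r1·wrap1 + r2·wrap2 + 2·C·cosβ = 7·3.3987 + 2·2.8845 + 2·38.6782 = 106.9162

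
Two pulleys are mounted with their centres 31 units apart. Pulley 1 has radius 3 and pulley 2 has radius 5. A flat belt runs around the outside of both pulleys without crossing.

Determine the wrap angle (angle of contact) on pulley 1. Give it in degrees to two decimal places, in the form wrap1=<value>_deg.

open belt: β = asin((r2−r1)/C) = asin(2/31) = 3.6991°
wrap1 = π − 2β = 172.6019°
wrap2 = π + 2β = 187.3981°

wrap1=172.60_deg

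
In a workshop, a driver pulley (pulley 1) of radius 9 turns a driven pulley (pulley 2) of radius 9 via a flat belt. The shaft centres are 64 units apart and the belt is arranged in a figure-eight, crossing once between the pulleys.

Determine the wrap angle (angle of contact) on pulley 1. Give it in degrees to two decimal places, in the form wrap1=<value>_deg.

wrap1=212.67_deg

crossed belt: β = asin((r1+r2)/C) = asin(18/64) = 16.3348°
wrap1 = wrap2 = π + 2β = 212.6696°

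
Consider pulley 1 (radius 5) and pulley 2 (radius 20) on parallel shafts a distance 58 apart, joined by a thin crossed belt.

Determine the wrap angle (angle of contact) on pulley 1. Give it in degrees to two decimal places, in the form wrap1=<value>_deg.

crossed belt: β = asin((r1+r2)/C) = asin(25/58) = 25.5332°
wrap1 = wrap2 = π + 2β = 231.0665°

wrap1=231.07_deg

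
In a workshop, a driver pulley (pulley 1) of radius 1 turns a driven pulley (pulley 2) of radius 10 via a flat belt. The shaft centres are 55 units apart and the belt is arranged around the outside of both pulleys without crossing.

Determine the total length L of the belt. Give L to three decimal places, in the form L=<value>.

open belt: β = asin((r2−r1)/C) = asin(9/55) = 9.4180°
wrap1 = π − 2β = 161.1639°
wrap2 = π + 2β = 198.8361°
tangent length = C·cosβ = 54.2586
L = r1·wrap1 + r2·wrap2 + 2·C·cosβ = 1·2.8128 + 10·3.4703 + 2·54.2586 = 146.0336

L=146.034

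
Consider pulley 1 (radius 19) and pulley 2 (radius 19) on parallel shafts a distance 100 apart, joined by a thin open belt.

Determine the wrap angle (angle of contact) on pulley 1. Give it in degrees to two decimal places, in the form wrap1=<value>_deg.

wrap1=180.00_deg

open belt: β = asin((r2−r1)/C) = asin(0/100) = 0.0000°
wrap1 = π − 2β = 180.0000°
wrap2 = π + 2β = 180.0000°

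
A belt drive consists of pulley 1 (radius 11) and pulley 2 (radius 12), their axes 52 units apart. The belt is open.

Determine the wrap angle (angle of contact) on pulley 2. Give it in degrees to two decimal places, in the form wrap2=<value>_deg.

open belt: β = asin((r2−r1)/C) = asin(1/52) = 1.1019°
wrap1 = π − 2β = 177.7962°
wrap2 = π + 2β = 182.2038°

wrap2=182.20_deg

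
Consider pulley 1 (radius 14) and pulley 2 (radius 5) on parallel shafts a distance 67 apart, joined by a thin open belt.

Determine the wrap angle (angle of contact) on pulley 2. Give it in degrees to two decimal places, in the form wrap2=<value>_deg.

wrap2=164.56_deg

open belt: β = asin((r2−r1)/C) = asin(-9/67) = -7.7198°
wrap1 = π − 2β = 195.4396°
wrap2 = π + 2β = 164.5604°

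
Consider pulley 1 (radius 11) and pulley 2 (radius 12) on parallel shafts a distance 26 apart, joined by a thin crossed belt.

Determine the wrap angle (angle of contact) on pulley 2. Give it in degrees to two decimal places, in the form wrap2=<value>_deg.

crossed belt: β = asin((r1+r2)/C) = asin(23/26) = 62.2042°
wrap1 = wrap2 = π + 2β = 304.4085°

wrap2=304.41_deg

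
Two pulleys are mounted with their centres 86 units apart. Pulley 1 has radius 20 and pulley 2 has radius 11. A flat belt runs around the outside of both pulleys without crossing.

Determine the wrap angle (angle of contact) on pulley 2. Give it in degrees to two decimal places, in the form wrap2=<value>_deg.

wrap2=167.99_deg

open belt: β = asin((r2−r1)/C) = asin(-9/86) = -6.0071°
wrap1 = π − 2β = 192.0141°
wrap2 = π + 2β = 167.9859°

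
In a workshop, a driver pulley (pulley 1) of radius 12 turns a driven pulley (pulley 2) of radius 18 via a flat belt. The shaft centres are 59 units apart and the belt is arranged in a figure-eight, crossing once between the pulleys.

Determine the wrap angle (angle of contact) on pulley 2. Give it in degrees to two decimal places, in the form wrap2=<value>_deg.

wrap2=241.12_deg

crossed belt: β = asin((r1+r2)/C) = asin(30/59) = 30.5623°
wrap1 = wrap2 = π + 2β = 241.1246°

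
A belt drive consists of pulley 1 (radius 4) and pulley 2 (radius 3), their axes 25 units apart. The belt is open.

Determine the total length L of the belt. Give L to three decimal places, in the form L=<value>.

open belt: β = asin((r2−r1)/C) = asin(-1/25) = -2.2924°
wrap1 = π − 2β = 184.5849°
wrap2 = π + 2β = 175.4151°
tangent length = C·cosβ = 24.9800
L = r1·wrap1 + r2·wrap2 + 2·C·cosβ = 4·3.2216 + 3·3.0616 + 2·24.9800 = 72.0312

L=72.031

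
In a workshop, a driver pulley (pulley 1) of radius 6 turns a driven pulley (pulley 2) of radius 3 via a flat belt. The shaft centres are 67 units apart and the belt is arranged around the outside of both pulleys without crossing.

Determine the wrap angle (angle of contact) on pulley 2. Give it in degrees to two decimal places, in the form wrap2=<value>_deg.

wrap2=174.87_deg

open belt: β = asin((r2−r1)/C) = asin(-3/67) = -2.5663°
wrap1 = π − 2β = 185.1327°
wrap2 = π + 2β = 174.8673°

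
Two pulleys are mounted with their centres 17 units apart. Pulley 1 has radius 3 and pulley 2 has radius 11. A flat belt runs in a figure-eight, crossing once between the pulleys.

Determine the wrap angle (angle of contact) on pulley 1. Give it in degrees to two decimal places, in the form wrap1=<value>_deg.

wrap1=290.88_deg

crossed belt: β = asin((r1+r2)/C) = asin(14/17) = 55.4397°
wrap1 = wrap2 = π + 2β = 290.8794°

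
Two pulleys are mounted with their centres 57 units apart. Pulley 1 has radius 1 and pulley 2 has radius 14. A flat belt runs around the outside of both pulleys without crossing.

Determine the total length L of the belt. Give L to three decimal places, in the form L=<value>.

open belt: β = asin((r2−r1)/C) = asin(13/57) = 13.1835°
wrap1 = π − 2β = 153.6330°
wrap2 = π + 2β = 206.3670°
tangent length = C·cosβ = 55.4977
L = r1·wrap1 + r2·wrap2 + 2·C·cosβ = 1·2.6814 + 14·3.6018 + 2·55.4977 = 164.1019

L=164.102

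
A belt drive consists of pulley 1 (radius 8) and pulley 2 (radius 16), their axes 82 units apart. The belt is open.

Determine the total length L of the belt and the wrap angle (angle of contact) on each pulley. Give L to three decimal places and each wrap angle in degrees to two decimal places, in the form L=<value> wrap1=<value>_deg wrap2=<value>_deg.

open belt: β = asin((r2−r1)/C) = asin(8/82) = 5.5987°
wrap1 = π − 2β = 168.8025°
wrap2 = π + 2β = 191.1975°
tangent length = C·cosβ = 81.6088
L = r1·wrap1 + r2·wrap2 + 2·C·cosβ = 8·2.9462 + 16·3.3370 + 2·81.6088 = 240.1793

L=240.179 wrap1=168.80_deg wrap2=191.20_deg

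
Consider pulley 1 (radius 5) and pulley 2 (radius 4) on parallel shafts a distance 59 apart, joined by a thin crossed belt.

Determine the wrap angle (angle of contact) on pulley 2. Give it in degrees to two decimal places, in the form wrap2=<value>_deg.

crossed belt: β = asin((r1+r2)/C) = asin(9/59) = 8.7743°
wrap1 = wrap2 = π + 2β = 197.5486°

wrap2=197.55_deg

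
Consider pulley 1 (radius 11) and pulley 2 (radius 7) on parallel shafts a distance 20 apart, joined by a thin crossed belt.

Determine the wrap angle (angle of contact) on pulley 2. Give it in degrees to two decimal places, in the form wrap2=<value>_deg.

crossed belt: β = asin((r1+r2)/C) = asin(18/20) = 64.1581°
wrap1 = wrap2 = π + 2β = 308.3161°

wrap2=308.32_deg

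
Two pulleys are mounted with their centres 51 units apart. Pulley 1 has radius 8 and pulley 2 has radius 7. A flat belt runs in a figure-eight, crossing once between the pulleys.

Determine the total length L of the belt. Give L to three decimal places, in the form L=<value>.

L=153.568

crossed belt: β = asin((r1+r2)/C) = asin(15/51) = 17.1046°
wrap1 = wrap2 = π + 2β = 214.2093°
tangent length = C·cosβ = 48.7442
L = (r1+r2)·wrap + 2·C·cosβ = 15·3.7387 + 2·48.7442 = 153.5683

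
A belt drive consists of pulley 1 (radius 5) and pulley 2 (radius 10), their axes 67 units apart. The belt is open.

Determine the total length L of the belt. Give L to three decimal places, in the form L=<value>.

L=181.497

open belt: β = asin((r2−r1)/C) = asin(5/67) = 4.2798°
wrap1 = π − 2β = 171.4404°
wrap2 = π + 2β = 188.5596°
tangent length = C·cosβ = 66.8132
L = r1·wrap1 + r2·wrap2 + 2·C·cosβ = 5·2.9922 + 10·3.2910 + 2·66.8132 = 181.4972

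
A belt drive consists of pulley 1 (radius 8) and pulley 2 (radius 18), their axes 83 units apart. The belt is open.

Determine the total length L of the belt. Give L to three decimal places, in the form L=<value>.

L=248.888

open belt: β = asin((r2−r1)/C) = asin(10/83) = 6.9199°
wrap1 = π − 2β = 166.1602°
wrap2 = π + 2β = 193.8398°
tangent length = C·cosβ = 82.3954
L = r1·wrap1 + r2·wrap2 + 2·C·cosβ = 8·2.9000 + 18·3.3831 + 2·82.3954 = 248.8877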